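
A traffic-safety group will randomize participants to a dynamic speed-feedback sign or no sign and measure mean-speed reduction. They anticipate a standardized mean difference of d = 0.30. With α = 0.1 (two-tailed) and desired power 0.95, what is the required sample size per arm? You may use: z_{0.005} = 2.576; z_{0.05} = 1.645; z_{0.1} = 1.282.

For two independent groups with equal n: n = 2·((z_{α/2} + z_β) / d)².
z_{α/2} + z_β = 1.645 + 1.645 = 3.290.
n = 2 × (3.290 / 0.30)² = 2 × 10.967² = 2 × 120.27 = 240.5.
Round up to the next whole participant.

n = 241 per group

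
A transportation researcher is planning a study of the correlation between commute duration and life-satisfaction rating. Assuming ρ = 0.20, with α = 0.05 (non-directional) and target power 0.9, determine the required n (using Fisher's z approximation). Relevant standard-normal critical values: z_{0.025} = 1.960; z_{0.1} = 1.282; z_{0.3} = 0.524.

n = 259

Fisher's z: C = ½·ln((1+r)/(1−r)) = ½·ln(1.5000) = 0.2027.
n = ((z_{α/2} + z_β)/C)² + 3.
(1.960 + 1.282) / 0.2027 = 3.242 / 0.2027 = 15.994.
n = 15.994² + 3 = 255.81 + 3 = 258.8.
Round up.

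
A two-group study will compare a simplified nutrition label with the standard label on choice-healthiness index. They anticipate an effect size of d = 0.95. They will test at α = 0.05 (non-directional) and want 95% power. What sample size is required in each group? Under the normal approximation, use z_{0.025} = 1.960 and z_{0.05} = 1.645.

For two independent groups with equal n: n = 2·((z_{α/2} + z_β) / d)².
z_{α/2} + z_β = 1.960 + 1.645 = 3.605.
n = 2 × (3.605 / 0.95)² = 2 × 3.795² = 2 × 14.40 = 28.8.
Round up to the next whole participant.

n = 29 per group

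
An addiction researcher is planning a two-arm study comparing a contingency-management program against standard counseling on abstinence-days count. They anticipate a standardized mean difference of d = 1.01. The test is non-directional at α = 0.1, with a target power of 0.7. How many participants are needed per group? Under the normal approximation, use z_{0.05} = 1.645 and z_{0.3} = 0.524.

n = 10 per group

For two independent groups with equal n: n = 2·((z_{α/2} + z_β) / d)².
z_{α/2} + z_β = 1.645 + 0.524 = 2.169.
n = 2 × (2.169 / 1.01)² = 2 × 2.148² = 2 × 4.61 = 9.2.
Round up to the next whole participant.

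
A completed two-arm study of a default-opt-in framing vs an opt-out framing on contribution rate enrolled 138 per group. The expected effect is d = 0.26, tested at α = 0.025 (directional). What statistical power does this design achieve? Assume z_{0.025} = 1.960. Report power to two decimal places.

power ≈ 0.58

For two equal groups, power = Φ(d·√(n/2) − z_{α}).
d·√(n/2) = 0.26 × √(138/2) = 0.26 × 8.307 = 2.160.
z_β = 2.160 − 1.960 = 0.200.
Power = Φ(0.200) = 0.579.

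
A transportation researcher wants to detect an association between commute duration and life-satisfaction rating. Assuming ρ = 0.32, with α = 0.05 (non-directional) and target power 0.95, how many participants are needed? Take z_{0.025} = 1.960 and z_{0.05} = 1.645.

n = 122

Fisher's z: C = ½·ln((1+r)/(1−r)) = ½·ln(1.9412) = 0.3316.
n = ((z_{α/2} + z_β)/C)² + 3.
(1.960 + 1.645) / 0.3316 = 3.605 / 0.3316 = 10.872.
n = 10.872² + 3 = 118.19 + 3 = 121.2.
Round up.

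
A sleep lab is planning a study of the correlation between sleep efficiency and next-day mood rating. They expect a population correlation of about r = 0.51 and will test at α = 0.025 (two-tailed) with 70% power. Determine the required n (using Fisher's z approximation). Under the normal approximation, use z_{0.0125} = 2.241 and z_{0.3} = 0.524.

Fisher's z: C = ½·ln((1+r)/(1−r)) = ½·ln(3.0816) = 0.5627.
n = ((z_{α/2} + z_β)/C)² + 3.
(2.241 + 0.524) / 0.5627 = 2.765 / 0.5627 = 4.914.
n = 4.914² + 3 = 24.15 + 3 = 27.1.
Round up.

n = 28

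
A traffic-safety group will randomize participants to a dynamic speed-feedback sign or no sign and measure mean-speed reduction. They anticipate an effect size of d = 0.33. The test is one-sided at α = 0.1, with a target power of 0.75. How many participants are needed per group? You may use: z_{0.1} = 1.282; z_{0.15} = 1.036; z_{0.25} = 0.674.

For two independent groups with equal n: n = 2·((z_{α} + z_β) / d)².
z_{α} + z_β = 1.282 + 0.674 = 1.956.
n = 2 × (1.956 / 0.33)² = 2 × 5.927² = 2 × 35.13 = 70.3.
Round up to the next whole participant.

n = 71 per group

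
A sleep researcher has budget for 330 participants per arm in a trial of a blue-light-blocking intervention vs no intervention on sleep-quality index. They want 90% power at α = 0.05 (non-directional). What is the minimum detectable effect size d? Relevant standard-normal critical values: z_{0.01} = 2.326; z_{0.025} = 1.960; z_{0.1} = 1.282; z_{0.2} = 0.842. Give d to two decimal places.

For two independent groups of n = 330 each: d_min = (z_{α/2} + z_β)·√(2/n).
z-sum = 1.960 + 1.282 = 3.242.
d_min = 3.242 × √(2/330) = 3.242 × 0.0778 = 0.252.

d_min ≈ 0.25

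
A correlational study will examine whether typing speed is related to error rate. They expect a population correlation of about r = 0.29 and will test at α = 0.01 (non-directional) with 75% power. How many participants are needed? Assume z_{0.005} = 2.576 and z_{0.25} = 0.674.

n = 122

Fisher's z: C = ½·ln((1+r)/(1−r)) = ½·ln(1.8169) = 0.2986.
n = ((z_{α/2} + z_β)/C)² + 3.
(2.576 + 0.674) / 0.2986 = 3.250 / 0.2986 = 10.884.
n = 10.884² + 3 = 118.46 + 3 = 121.5.
Round up.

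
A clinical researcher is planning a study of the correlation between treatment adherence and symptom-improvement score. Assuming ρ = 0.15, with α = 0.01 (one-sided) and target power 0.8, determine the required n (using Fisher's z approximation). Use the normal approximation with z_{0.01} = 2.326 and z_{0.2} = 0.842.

n = 443

Fisher's z: C = ½·ln((1+r)/(1−r)) = ½·ln(1.3529) = 0.1511.
n = ((z_{α} + z_β)/C)² + 3.
(2.326 + 0.842) / 0.1511 = 3.168 / 0.1511 = 20.966.
n = 20.966² + 3 = 439.58 + 3 = 442.6.
Round up.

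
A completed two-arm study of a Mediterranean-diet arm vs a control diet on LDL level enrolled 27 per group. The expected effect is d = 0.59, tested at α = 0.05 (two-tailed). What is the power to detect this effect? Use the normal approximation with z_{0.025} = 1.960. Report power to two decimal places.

For two equal groups, power = Φ(d·√(n/2) − z_{α/2}).
d·√(n/2) = 0.59 × √(27/2) = 0.59 × 3.674 = 2.168.
z_β = 2.168 − 1.960 = 0.208.
Power = Φ(0.208) = 0.582.

power ≈ 0.58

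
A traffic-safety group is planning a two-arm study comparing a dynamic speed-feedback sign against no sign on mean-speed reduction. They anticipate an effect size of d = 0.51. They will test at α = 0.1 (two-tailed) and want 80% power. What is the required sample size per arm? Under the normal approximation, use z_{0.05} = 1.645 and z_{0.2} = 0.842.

For two independent groups with equal n: n = 2·((z_{α/2} + z_β) / d)².
z_{α/2} + z_β = 1.645 + 0.842 = 2.487.
n = 2 × (2.487 / 0.51)² = 2 × 4.876² = 2 × 23.78 = 47.6.
Round up to the next whole participant.

n = 48 per group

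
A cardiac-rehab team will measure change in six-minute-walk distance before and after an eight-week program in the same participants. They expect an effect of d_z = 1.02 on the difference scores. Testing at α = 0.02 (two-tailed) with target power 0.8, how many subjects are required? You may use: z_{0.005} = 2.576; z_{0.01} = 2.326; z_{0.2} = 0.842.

n = 10 pairs

For a paired (one-sample on differences) test: n = ((z_{α/2} + z_β) / d)².
z_{α/2} + z_β = 2.326 + 0.842 = 3.168.
n = (3.168 / 1.02)² = 3.106² = 9.65.
Round up.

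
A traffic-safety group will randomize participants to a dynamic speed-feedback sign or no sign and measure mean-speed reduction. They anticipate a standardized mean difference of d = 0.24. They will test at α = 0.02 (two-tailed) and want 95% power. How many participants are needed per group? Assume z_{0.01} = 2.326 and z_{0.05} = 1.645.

n = 548 per group

For two independent groups with equal n: n = 2·((z_{α/2} + z_β) / d)².
z_{α/2} + z_β = 2.326 + 1.645 = 3.971.
n = 2 × (3.971 / 0.24)² = 2 × 16.546² = 2 × 273.76 = 547.5.
Round up to the next whole participant.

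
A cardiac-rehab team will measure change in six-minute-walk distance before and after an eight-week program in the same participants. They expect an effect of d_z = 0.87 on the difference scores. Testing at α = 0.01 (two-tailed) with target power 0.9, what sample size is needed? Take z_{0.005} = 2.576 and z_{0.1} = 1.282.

n = 20 pairs

For a paired (one-sample on differences) test: n = ((z_{α/2} + z_β) / d)².
z_{α/2} + z_β = 2.576 + 1.282 = 3.858.
n = (3.858 / 0.87)² = 4.434² = 19.66.
Round up.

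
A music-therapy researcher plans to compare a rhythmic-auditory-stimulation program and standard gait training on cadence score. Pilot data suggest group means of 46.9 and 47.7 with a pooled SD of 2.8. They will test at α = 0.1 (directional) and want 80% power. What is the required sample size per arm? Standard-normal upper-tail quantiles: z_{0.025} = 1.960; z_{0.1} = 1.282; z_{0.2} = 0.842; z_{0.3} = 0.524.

n = 111 per group

Cohen's d = |M₁ − M₂| / SD_pooled = |46.9 − 47.7| / 2.8 = 0.8 / 2.8 = 0.286.
For two independent groups with equal n: n = 2·((z_{α} + z_β) / d)².
z_{α} + z_β = 1.282 + 0.842 = 2.124.
n = 2 × (2.124 / 0.286)² = 2 × 7.427² = 2 × 55.15 = 110.3.
Round up to the next whole participant.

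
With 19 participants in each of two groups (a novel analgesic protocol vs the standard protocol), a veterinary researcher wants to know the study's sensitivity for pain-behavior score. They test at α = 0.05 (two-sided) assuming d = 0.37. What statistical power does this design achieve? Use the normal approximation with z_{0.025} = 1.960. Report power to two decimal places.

power ≈ 0.21

For two equal groups, power = Φ(d·√(n/2) − z_{α/2}).
d·√(n/2) = 0.37 × √(19/2) = 0.37 × 3.082 = 1.140.
z_β = 1.140 − 1.960 = -0.820.
Power = Φ(-0.820) = 0.206.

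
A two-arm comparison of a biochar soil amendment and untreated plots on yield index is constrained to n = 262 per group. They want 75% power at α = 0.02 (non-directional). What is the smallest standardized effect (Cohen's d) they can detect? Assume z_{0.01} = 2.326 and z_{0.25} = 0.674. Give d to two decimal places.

For two independent groups of n = 262 each: d_min = (z_{α/2} + z_β)·√(2/n).
z-sum = 2.326 + 0.674 = 3.000.
d_min = 3.000 × √(2/262) = 3.000 × 0.0874 = 0.262.

d_min ≈ 0.26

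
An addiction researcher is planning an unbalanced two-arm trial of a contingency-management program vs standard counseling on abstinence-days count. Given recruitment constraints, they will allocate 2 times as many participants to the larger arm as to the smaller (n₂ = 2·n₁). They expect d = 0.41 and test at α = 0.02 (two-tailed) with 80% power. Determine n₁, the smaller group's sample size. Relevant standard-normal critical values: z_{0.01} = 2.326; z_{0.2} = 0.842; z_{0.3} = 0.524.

n₁ = 90

With allocation ratio k = n₂/n₁ = 2, Var(x̄₁−x̄₂) = σ²(1/n₁ + 1/(k·n₁)) = σ²·(k+1)/(k·n₁).
So n₁ = (1 + 1/k)·((z_{α/2} + z_β)/d)² = 1.500 × (3.168/0.41)².
n₁ = 1.500 × 59.70 = 89.6.
Round up: n₁ = 90, giving n₂ = 2 × 90 = 180.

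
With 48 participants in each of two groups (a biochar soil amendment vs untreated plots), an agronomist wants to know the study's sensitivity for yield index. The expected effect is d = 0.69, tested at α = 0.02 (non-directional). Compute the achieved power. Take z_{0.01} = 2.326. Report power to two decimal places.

For two equal groups, power = Φ(d·√(n/2) − z_{α/2}).
d·√(n/2) = 0.69 × √(48/2) = 0.69 × 4.899 = 3.380.
z_β = 3.380 − 2.326 = 1.054.
Power = Φ(1.054) = 0.854.

power ≈ 0.85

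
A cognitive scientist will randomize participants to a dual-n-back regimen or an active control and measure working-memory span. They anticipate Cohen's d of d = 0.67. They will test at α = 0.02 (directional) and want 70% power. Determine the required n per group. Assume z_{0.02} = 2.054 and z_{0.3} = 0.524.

For two independent groups with equal n: n = 2·((z_{α} + z_β) / d)².
z_{α} + z_β = 2.054 + 0.524 = 2.578.
n = 2 × (2.578 / 0.67)² = 2 × 3.848² = 2 × 14.81 = 29.6.
Round up to the next whole participant.

n = 30 per group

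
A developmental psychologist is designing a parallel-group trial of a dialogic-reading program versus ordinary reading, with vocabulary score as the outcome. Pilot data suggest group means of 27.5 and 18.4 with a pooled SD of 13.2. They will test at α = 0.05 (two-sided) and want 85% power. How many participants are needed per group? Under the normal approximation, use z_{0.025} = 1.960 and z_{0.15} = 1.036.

Cohen's d = |M₁ − M₂| / SD_pooled = |27.5 − 18.4| / 13.2 = 9.1 / 13.2 = 0.689.
For two independent groups with equal n: n = 2·((z_{α/2} + z_β) / d)².
z_{α/2} + z_β = 1.960 + 1.036 = 2.996.
n = 2 × (2.996 / 0.689)² = 2 × 4.348² = 2 × 18.91 = 37.8.
Round up to the next whole participant.

n = 38 per group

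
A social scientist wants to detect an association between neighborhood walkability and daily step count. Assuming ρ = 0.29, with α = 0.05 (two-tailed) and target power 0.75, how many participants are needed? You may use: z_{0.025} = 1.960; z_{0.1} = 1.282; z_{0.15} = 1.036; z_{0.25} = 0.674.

n = 81

Fisher's z: C = ½·ln((1+r)/(1−r)) = ½·ln(1.8169) = 0.2986.
n = ((z_{α/2} + z_β)/C)² + 3.
(1.960 + 0.674) / 0.2986 = 2.634 / 0.2986 = 8.821.
n = 8.821² + 3 = 77.81 + 3 = 80.8.
Round up.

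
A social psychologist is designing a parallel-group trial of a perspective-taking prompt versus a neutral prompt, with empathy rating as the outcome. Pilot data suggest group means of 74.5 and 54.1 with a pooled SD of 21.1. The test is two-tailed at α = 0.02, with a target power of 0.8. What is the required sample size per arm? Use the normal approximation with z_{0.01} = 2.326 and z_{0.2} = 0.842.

Cohen's d = |M₁ − M₂| / SD_pooled = |74.5 − 54.1| / 21.1 = 20.4 / 21.1 = 0.967.
For two independent groups with equal n: n = 2·((z_{α/2} + z_β) / d)².
z_{α/2} + z_β = 2.326 + 0.842 = 3.168.
n = 2 × (3.168 / 0.967)² = 2 × 3.276² = 2 × 10.73 = 21.5.
Round up to the next whole participant.

n = 22 per group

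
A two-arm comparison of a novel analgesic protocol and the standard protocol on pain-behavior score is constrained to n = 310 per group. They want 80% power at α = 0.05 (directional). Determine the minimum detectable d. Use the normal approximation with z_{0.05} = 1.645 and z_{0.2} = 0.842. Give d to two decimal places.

d_min ≈ 0.20

For two independent groups of n = 310 each: d_min = (z_{α} + z_β)·√(2/n).
z-sum = 1.645 + 0.842 = 2.487.
d_min = 2.487 × √(2/310) = 2.487 × 0.0803 = 0.200.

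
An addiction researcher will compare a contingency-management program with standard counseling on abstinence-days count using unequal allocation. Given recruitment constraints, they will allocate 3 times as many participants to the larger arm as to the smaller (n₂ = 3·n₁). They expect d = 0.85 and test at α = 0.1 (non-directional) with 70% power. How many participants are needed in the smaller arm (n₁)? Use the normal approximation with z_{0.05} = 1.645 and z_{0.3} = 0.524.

With allocation ratio k = n₂/n₁ = 3, Var(x̄₁−x̄₂) = σ²(1/n₁ + 1/(k·n₁)) = σ²·(k+1)/(k·n₁).
So n₁ = (1 + 1/k)·((z_{α/2} + z_β)/d)² = 1.333 × (2.169/0.85)².
n₁ = 1.333 × 6.51 = 8.7.
Round up: n₁ = 9, giving n₂ = 3 × 9 = 27.

n₁ = 9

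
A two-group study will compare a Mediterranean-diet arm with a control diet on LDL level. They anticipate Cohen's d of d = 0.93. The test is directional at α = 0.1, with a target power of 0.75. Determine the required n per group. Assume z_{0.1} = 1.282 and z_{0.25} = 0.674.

For two independent groups with equal n: n = 2·((z_{α} + z_β) / d)².
z_{α} + z_β = 1.282 + 0.674 = 1.956.
n = 2 × (1.956 / 0.93)² = 2 × 2.103² = 2 × 4.42 = 8.8.
Round up to the next whole participant.

n = 9 per group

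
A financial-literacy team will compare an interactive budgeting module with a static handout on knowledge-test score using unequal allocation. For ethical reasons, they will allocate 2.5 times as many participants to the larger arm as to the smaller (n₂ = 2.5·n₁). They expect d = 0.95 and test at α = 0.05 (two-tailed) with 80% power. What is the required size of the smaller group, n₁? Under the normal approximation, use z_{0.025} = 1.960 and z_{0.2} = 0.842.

n₁ = 13

With allocation ratio k = n₂/n₁ = 2.5, Var(x̄₁−x̄₂) = σ²(1/n₁ + 1/(k·n₁)) = σ²·(k+1)/(k·n₁).
So n₁ = (1 + 1/k)·((z_{α/2} + z_β)/d)² = 1.400 × (2.802/0.95)².
n₁ = 1.400 × 8.70 = 12.2.
Round up: n₁ = 13, giving n₂ = ⌈2.5 × 13⌉ = ⌈32.5⌉ = 33.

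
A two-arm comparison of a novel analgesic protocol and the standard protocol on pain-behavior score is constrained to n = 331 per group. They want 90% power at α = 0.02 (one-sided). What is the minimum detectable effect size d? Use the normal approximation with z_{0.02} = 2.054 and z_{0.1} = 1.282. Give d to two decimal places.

For two independent groups of n = 331 each: d_min = (z_{α} + z_β)·√(2/n).
z-sum = 2.054 + 1.282 = 3.336.
d_min = 3.336 × √(2/331) = 3.336 × 0.0777 = 0.259.

d_min ≈ 0.26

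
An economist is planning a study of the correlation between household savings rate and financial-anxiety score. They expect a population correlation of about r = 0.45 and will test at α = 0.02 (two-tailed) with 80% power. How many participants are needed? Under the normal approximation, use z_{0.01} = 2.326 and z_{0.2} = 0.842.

Fisher's z: C = ½·ln((1+r)/(1−r)) = ½·ln(2.6364) = 0.4847.
n = ((z_{α/2} + z_β)/C)² + 3.
(2.326 + 0.842) / 0.4847 = 3.168 / 0.4847 = 6.536.
n = 6.536² + 3 = 42.72 + 3 = 45.7.
Round up.

n = 46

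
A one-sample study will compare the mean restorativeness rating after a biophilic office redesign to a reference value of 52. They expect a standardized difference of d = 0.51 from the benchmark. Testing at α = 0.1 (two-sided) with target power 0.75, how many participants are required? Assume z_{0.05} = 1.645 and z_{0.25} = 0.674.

n = 21

For a one-sample test: n = ((z_{α/2} + z_β) / d)².
z_{α/2} + z_β = 1.645 + 0.674 = 2.319.
n = (2.319 / 0.51)² = 4.547² = 20.68.
Round up.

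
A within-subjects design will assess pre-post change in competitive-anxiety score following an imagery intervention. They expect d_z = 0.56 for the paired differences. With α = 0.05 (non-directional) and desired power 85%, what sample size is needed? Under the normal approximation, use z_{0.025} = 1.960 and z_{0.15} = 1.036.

For a paired (one-sample on differences) test: n = ((z_{α/2} + z_β) / d)².
z_{α/2} + z_β = 1.960 + 1.036 = 2.996.
n = (2.996 / 0.56)² = 5.350² = 28.62.
Round up.

n = 29 pairs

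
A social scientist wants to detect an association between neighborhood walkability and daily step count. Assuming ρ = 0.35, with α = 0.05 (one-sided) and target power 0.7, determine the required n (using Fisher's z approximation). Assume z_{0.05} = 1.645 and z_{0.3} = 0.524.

n = 39

Fisher's z: C = ½·ln((1+r)/(1−r)) = ½·ln(2.0769) = 0.3654.
n = ((z_{α} + z_β)/C)² + 3.
(1.645 + 0.524) / 0.3654 = 2.169 / 0.3654 = 5.936.
n = 5.936² + 3 = 35.24 + 3 = 38.2.
Round up.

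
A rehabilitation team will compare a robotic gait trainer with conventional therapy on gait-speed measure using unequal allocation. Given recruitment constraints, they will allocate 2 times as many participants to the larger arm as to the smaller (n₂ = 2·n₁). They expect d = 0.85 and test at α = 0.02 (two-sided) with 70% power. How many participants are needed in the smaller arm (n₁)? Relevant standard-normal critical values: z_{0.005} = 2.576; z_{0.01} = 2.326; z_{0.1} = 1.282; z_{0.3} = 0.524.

n₁ = 17

With allocation ratio k = n₂/n₁ = 2, Var(x̄₁−x̄₂) = σ²(1/n₁ + 1/(k·n₁)) = σ²·(k+1)/(k·n₁).
So n₁ = (1 + 1/k)·((z_{α/2} + z_β)/d)² = 1.500 × (2.850/0.85)².
n₁ = 1.500 × 11.24 = 16.9.
Round up: n₁ = 17, giving n₂ = 2 × 17 = 34.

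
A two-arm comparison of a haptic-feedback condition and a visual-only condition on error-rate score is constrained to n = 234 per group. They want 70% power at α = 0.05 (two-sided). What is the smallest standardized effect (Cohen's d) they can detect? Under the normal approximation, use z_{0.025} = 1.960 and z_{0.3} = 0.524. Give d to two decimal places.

For two independent groups of n = 234 each: d_min = (z_{α/2} + z_β)·√(2/n).
z-sum = 1.960 + 0.524 = 2.484.
d_min = 2.484 × √(2/234) = 2.484 × 0.0925 = 0.230.

d_min ≈ 0.23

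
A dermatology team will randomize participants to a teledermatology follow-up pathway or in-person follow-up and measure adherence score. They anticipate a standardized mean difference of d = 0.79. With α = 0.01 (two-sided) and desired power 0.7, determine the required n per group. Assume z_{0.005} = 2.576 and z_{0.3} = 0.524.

n = 31 per group

For two independent groups with equal n: n = 2·((z_{α/2} + z_β) / d)².
z_{α/2} + z_β = 2.576 + 0.524 = 3.100.
n = 2 × (3.100 / 0.79)² = 2 × 3.924² = 2 × 15.40 = 30.8.
Round up to the next whole participant.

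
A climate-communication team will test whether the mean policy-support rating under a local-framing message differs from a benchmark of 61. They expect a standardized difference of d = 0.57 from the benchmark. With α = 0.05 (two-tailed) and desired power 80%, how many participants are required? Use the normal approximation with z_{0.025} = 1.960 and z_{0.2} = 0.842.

n = 25

For a one-sample test: n = ((z_{α/2} + z_β) / d)².
z_{α/2} + z_β = 1.960 + 0.842 = 2.802.
n = (2.802 / 0.57)² = 4.916² = 24.16.
Round up.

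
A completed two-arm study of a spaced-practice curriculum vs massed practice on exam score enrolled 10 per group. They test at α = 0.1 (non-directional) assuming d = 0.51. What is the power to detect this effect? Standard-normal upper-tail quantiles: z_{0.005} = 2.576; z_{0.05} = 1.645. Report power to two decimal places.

power ≈ 0.31

For two equal groups, power = Φ(d·√(n/2) − z_{α/2}).
d·√(n/2) = 0.51 × √(10/2) = 0.51 × 2.236 = 1.140.
z_β = 1.140 − 1.645 = -0.505.
Power = Φ(-0.505) = 0.307.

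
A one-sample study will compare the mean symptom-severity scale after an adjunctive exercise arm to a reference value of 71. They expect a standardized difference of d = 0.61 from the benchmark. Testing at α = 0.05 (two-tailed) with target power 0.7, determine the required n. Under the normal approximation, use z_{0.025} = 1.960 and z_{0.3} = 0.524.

For a one-sample test: n = ((z_{α/2} + z_β) / d)².
z_{α/2} + z_β = 1.960 + 0.524 = 2.484.
n = (2.484 / 0.61)² = 4.072² = 16.58.
Round up.

n = 17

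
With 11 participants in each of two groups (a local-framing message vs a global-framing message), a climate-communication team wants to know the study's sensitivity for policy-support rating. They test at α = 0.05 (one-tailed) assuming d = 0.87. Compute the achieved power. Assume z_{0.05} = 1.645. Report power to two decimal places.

power ≈ 0.65

For two equal groups, power = Φ(d·√(n/2) − z_{α}).
d·√(n/2) = 0.87 × √(11/2) = 0.87 × 2.345 = 2.040.
z_β = 2.040 − 1.645 = 0.395.
Power = Φ(0.395) = 0.654.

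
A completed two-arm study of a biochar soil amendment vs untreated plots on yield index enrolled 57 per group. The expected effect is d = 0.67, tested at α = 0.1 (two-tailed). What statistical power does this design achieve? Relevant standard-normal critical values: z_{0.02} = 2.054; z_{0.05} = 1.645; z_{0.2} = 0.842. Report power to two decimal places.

For two equal groups, power = Φ(d·√(n/2) − z_{α/2}).
d·√(n/2) = 0.67 × √(57/2) = 0.67 × 5.339 = 3.577.
z_β = 3.577 − 1.645 = 1.932.
Power = Φ(1.932) = 0.973.

power ≈ 0.97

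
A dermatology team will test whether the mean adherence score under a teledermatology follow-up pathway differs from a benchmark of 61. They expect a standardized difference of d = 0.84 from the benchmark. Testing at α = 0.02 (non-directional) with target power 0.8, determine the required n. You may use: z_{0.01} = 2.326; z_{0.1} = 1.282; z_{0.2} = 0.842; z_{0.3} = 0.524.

n = 15

For a one-sample test: n = ((z_{α/2} + z_β) / d)².
z_{α/2} + z_β = 2.326 + 0.842 = 3.168.
n = (3.168 / 0.84)² = 3.771² = 14.22.
Round up.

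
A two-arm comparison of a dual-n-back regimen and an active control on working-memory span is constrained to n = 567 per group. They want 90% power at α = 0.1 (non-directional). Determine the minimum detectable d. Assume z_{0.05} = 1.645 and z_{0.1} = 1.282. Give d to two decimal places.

For two independent groups of n = 567 each: d_min = (z_{α/2} + z_β)·√(2/n).
z-sum = 1.645 + 1.282 = 2.927.
d_min = 2.927 × √(2/567) = 2.927 × 0.0594 = 0.174.

d_min ≈ 0.17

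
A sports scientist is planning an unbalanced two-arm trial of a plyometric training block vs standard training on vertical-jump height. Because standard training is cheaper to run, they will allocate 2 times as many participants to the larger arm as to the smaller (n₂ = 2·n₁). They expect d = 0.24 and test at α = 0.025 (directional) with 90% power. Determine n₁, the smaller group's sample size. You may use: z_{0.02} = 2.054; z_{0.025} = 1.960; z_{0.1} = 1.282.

With allocation ratio k = n₂/n₁ = 2, Var(x̄₁−x̄₂) = σ²(1/n₁ + 1/(k·n₁)) = σ²·(k+1)/(k·n₁).
So n₁ = (1 + 1/k)·((z_{α} + z_β)/d)² = 1.500 × (3.242/0.24)².
n₁ = 1.500 × 182.48 = 273.7.
Round up: n₁ = 274, giving n₂ = 2 × 274 = 548.

n₁ = 274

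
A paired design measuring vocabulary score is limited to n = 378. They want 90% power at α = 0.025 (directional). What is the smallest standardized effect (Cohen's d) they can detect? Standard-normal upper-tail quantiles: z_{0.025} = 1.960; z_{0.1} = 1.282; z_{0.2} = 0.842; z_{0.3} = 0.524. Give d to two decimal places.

d_min ≈ 0.17

For a single sample (or paired design) of n = 378: d_min = (z_{α} + z_β)/√n.
z-sum = 1.960 + 1.282 = 3.242.
d_min = 3.242 / √378 = 3.242 / 19.442 = 0.167.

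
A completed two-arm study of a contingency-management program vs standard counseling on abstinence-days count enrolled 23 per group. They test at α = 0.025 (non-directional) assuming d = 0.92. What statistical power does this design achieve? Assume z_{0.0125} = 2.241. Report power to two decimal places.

power ≈ 0.81

For two equal groups, power = Φ(d·√(n/2) − z_{α/2}).
d·√(n/2) = 0.92 × √(23/2) = 0.92 × 3.391 = 3.120.
z_β = 3.120 − 2.241 = 0.879.
Power = Φ(0.879) = 0.810.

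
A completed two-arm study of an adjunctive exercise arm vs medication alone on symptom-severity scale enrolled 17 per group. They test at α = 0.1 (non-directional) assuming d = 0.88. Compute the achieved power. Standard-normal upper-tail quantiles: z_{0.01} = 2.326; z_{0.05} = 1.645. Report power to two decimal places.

power ≈ 0.82

For two equal groups, power = Φ(d·√(n/2) − z_{α/2}).
d·√(n/2) = 0.88 × √(17/2) = 0.88 × 2.915 = 2.566.
z_β = 2.566 − 1.645 = 0.921.
Power = Φ(0.921) = 0.821.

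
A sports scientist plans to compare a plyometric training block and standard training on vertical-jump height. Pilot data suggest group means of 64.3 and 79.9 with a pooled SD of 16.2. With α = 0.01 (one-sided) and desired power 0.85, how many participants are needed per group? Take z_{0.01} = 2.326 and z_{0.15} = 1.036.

n = 25 per group

Cohen's d = |M₁ − M₂| / SD_pooled = |64.3 − 79.9| / 16.2 = 15.6 / 16.2 = 0.963.
For two independent groups with equal n: n = 2·((z_{α} + z_β) / d)².
z_{α} + z_β = 2.326 + 1.036 = 3.362.
n = 2 × (3.362 / 0.963)² = 2 × 3.491² = 2 × 12.19 = 24.4.
Round up to the next whole participant.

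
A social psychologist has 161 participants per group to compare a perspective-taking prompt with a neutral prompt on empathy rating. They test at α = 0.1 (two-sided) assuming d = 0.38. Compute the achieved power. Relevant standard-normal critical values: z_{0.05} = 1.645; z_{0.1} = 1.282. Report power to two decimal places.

power ≈ 0.96

For two equal groups, power = Φ(d·√(n/2) − z_{α/2}).
d·√(n/2) = 0.38 × √(161/2) = 0.38 × 8.972 = 3.409.
z_β = 3.409 − 1.645 = 1.764.
Power = Φ(1.764) = 0.961.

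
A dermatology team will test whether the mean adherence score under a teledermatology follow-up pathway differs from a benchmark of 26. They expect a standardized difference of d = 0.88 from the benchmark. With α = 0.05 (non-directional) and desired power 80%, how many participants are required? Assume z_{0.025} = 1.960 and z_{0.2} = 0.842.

n = 11

For a one-sample test: n = ((z_{α/2} + z_β) / d)².
z_{α/2} + z_β = 1.960 + 0.842 = 2.802.
n = (2.802 / 0.88)² = 3.184² = 10.14.
Round up.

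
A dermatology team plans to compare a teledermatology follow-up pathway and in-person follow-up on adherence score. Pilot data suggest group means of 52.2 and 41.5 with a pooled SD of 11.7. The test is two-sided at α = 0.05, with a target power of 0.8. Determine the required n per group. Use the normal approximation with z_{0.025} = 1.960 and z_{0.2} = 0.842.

n = 19 per group

Cohen's d = |M₁ − M₂| / SD_pooled = |52.2 − 41.5| / 11.7 = 10.7 / 11.7 = 0.915.
For two independent groups with equal n: n = 2·((z_{α/2} + z_β) / d)².
z_{α/2} + z_β = 1.960 + 0.842 = 2.802.
n = 2 × (2.802 / 0.915)² = 2 × 3.062² = 2 × 9.38 = 18.8.
Round up to the next whole participant.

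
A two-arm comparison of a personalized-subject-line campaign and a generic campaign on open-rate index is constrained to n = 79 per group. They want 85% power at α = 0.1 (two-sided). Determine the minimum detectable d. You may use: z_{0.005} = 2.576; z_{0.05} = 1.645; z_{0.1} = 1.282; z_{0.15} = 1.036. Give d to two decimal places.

d_min ≈ 0.43

For two independent groups of n = 79 each: d_min = (z_{α/2} + z_β)·√(2/n).
z-sum = 1.645 + 1.036 = 2.681.
d_min = 2.681 × √(2/79) = 2.681 × 0.1591 = 0.427.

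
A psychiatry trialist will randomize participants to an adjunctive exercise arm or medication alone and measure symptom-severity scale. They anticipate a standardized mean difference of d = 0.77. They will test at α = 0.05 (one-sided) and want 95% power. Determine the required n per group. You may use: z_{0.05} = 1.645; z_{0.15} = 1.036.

n = 37 per group

For two independent groups with equal n: n = 2·((z_{α} + z_β) / d)².
z_{α} + z_β = 1.645 + 1.645 = 3.290.
n = 2 × (3.290 / 0.77)² = 2 × 4.273² = 2 × 18.26 = 36.5.
Round up to the next whole participant.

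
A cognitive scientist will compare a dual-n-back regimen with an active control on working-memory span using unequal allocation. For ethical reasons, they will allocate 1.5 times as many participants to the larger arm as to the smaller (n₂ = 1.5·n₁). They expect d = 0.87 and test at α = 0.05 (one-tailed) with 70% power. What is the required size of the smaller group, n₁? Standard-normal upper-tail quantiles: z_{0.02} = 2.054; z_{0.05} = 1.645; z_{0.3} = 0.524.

n₁ = 11

With allocation ratio k = n₂/n₁ = 1.5, Var(x̄₁−x̄₂) = σ²(1/n₁ + 1/(k·n₁)) = σ²·(k+1)/(k·n₁).
So n₁ = (1 + 1/k)·((z_{α} + z_β)/d)² = 1.667 × (2.169/0.87)².
n₁ = 1.667 × 6.22 = 10.4.
Round up: n₁ = 11, giving n₂ = ⌈1.5 × 11⌉ = ⌈16.5⌉ = 17.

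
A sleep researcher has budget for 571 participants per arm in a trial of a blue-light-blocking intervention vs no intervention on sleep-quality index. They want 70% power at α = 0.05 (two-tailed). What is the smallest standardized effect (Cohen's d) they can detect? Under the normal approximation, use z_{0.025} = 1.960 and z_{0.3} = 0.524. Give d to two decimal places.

d_min ≈ 0.15

For two independent groups of n = 571 each: d_min = (z_{α/2} + z_β)·√(2/n).
z-sum = 1.960 + 0.524 = 2.484.
d_min = 2.484 × √(2/571) = 2.484 × 0.0592 = 0.147.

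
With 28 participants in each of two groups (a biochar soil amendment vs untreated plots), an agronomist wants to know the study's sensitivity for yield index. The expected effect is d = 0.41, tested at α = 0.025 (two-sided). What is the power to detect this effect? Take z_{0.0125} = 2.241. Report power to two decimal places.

power ≈ 0.24

For two equal groups, power = Φ(d·√(n/2) − z_{α/2}).
d·√(n/2) = 0.41 × √(28/2) = 0.41 × 3.742 = 1.534.
z_β = 1.534 − 2.241 = -0.707.
Power = Φ(-0.707) = 0.240.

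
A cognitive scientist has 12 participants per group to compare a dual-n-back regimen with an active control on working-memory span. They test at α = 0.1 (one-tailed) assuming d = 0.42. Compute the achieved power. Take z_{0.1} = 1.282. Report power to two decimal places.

For two equal groups, power = Φ(d·√(n/2) − z_{α}).
d·√(n/2) = 0.42 × √(12/2) = 0.42 × 2.449 = 1.029.
z_β = 1.029 − 1.282 = -0.253.
Power = Φ(-0.253) = 0.400.

power ≈ 0.40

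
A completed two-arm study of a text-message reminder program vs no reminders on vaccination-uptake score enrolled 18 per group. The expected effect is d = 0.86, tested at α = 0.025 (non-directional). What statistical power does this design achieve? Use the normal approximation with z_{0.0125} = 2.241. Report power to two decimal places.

power ≈ 0.63

For two equal groups, power = Φ(d·√(n/2) − z_{α/2}).
d·√(n/2) = 0.86 × √(18/2) = 0.86 × 3.000 = 2.580.
z_β = 2.580 − 2.241 = 0.339.
Power = Φ(0.339) = 0.633.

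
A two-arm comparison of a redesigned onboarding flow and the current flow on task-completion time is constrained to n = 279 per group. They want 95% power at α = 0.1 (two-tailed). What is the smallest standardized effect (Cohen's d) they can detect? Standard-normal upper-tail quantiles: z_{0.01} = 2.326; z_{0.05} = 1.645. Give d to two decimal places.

For two independent groups of n = 279 each: d_min = (z_{α/2} + z_β)·√(2/n).
z-sum = 1.645 + 1.645 = 3.290.
d_min = 3.290 × √(2/279) = 3.290 × 0.0847 = 0.279.

d_min ≈ 0.28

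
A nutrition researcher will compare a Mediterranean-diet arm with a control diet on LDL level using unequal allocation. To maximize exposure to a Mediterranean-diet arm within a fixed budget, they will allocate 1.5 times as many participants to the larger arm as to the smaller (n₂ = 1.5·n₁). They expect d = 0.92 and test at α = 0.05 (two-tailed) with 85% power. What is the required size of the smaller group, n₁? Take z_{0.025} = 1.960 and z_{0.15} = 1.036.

n₁ = 18

With allocation ratio k = n₂/n₁ = 1.5, Var(x̄₁−x̄₂) = σ²(1/n₁ + 1/(k·n₁)) = σ²·(k+1)/(k·n₁).
So n₁ = (1 + 1/k)·((z_{α/2} + z_β)/d)² = 1.667 × (2.996/0.92)².
n₁ = 1.667 × 10.60 = 17.7.
Round up: n₁ = 18, giving n₂ = 1.5 × 18 = 27.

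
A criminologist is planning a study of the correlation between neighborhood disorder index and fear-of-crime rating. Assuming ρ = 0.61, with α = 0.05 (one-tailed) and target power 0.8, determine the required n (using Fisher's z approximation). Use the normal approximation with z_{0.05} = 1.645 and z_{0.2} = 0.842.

Fisher's z: C = ½·ln((1+r)/(1−r)) = ½·ln(4.1282) = 0.7089.
n = ((z_{α} + z_β)/C)² + 3.
(1.645 + 0.842) / 0.7089 = 2.487 / 0.7089 = 3.508.
n = 3.508² + 3 = 12.31 + 3 = 15.3.
Round up.

n = 16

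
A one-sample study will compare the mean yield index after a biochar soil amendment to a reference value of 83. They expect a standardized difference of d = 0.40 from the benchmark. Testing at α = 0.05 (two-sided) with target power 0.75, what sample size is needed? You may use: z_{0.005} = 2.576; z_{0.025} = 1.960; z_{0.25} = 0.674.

For a one-sample test: n = ((z_{α/2} + z_β) / d)².
z_{α/2} + z_β = 1.960 + 0.674 = 2.634.
n = (2.634 / 0.40)² = 6.585² = 43.36.
Round up.

n = 44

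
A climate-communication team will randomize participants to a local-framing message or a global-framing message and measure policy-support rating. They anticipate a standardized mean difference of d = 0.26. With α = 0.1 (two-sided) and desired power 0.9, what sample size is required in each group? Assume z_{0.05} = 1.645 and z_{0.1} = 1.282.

n = 254 per group

For two independent groups with equal n: n = 2·((z_{α/2} + z_β) / d)².
z_{α/2} + z_β = 1.645 + 1.282 = 2.927.
n = 2 × (2.927 / 0.26)² = 2 × 11.258² = 2 × 126.74 = 253.5.
Round up to the next whole participant.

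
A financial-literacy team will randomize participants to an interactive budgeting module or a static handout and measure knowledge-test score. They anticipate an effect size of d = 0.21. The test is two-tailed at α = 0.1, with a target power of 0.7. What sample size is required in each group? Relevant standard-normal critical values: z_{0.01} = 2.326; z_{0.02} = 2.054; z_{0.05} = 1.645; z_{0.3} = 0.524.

For two independent groups with equal n: n = 2·((z_{α/2} + z_β) / d)².
z_{α/2} + z_β = 1.645 + 0.524 = 2.169.
n = 2 × (2.169 / 0.21)² = 2 × 10.329² = 2 × 106.68 = 213.4.
Round up to the next whole participant.

n = 214 per group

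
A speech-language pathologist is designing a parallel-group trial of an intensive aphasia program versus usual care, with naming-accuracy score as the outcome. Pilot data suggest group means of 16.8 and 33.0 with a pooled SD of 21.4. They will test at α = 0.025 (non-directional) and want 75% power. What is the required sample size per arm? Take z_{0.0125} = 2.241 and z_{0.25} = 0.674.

Cohen's d = |M₁ − M₂| / SD_pooled = |16.8 − 33.0| / 21.4 = 16.2 / 21.4 = 0.757.
For two independent groups with equal n: n = 2·((z_{α/2} + z_β) / d)².
z_{α/2} + z_β = 2.241 + 0.674 = 2.915.
n = 2 × (2.915 / 0.757)² = 2 × 3.851² = 2 × 14.83 = 29.7.
Round up to the next whole participant.

n = 30 per group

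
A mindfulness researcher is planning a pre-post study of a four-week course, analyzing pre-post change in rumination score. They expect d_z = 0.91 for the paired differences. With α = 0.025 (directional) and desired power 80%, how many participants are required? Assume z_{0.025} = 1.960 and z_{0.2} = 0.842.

n = 10 pairs

For a paired (one-sample on differences) test: n = ((z_{α} + z_β) / d)².
z_{α} + z_β = 1.960 + 0.842 = 2.802.
n = (2.802 / 0.91)² = 3.079² = 9.48.
Round up.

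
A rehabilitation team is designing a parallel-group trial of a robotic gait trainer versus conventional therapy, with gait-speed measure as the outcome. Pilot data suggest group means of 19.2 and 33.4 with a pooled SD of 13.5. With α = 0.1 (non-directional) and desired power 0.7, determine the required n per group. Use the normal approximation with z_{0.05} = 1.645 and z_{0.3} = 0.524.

Cohen's d = |M₁ − M₂| / SD_pooled = |19.2 − 33.4| / 13.5 = 14.2 / 13.5 = 1.052.
For two independent groups with equal n: n = 2·((z_{α/2} + z_β) / d)².
z_{α/2} + z_β = 1.645 + 0.524 = 2.169.
n = 2 × (2.169 / 1.052)² = 2 × 2.062² = 2 × 4.25 = 8.5.
Round up to the next whole participant.

n = 9 per group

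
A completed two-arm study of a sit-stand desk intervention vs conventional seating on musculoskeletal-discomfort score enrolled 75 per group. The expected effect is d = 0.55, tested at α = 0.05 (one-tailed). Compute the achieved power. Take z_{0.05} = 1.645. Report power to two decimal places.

power ≈ 0.96

For two equal groups, power = Φ(d·√(n/2) − z_{α}).
d·√(n/2) = 0.55 × √(75/2) = 0.55 × 6.124 = 3.368.
z_β = 3.368 − 1.645 = 1.723.
Power = Φ(1.723) = 0.958.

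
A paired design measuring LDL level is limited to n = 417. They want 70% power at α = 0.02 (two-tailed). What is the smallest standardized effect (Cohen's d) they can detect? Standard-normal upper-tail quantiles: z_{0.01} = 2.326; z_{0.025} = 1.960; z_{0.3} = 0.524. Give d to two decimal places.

For a single sample (or paired design) of n = 417: d_min = (z_{α/2} + z_β)/√n.
z-sum = 2.326 + 0.524 = 2.850.
d_min = 2.850 / √417 = 2.850 / 20.421 = 0.140.

d_min ≈ 0.14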